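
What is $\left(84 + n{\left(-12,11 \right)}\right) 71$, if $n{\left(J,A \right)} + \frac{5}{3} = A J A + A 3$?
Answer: $- \frac{284710}{3} \approx -94903.0$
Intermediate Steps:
$n{\left(J,A \right)} = - \frac{5}{3} + 3 A + J A^{2}$ ($n{\left(J,A \right)} = - \frac{5}{3} + \left(A J A + A 3\right) = - \frac{5}{3} + \left(J A^{2} + 3 A\right) = - \frac{5}{3} + \left(3 A + J A^{2}\right) = - \frac{5}{3} + 3 A + J A^{2}$)
$\left(84 + n{\left(-12,11 \right)}\right) 71 = \left(84 - \left(- \frac{94}{3} + 1452\right)\right) 71 = \left(84 - \frac{4262}{3}\right) 71 = \left(- \frac{4010}{3}\right) 71 = - \frac{284710}{3}$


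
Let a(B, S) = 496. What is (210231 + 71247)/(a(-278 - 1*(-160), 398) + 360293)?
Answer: 93826/120263 ≈ 0.78017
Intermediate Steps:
(210231 + 71247)/(a(-278 - 1*(-160), 398) + 360293) = (210231 + 71247)/(496 + 360293) = 281478/360789 = 281478*(1/360789) = 93826/120263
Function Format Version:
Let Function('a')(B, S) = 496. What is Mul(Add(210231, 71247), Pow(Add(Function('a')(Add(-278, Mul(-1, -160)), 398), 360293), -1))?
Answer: Rational(93826, 120263) ≈ 0.78017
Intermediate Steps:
Mul(Add(210231, 71247), Pow(Add(Function('a')(Add(-278, Mul(-1, -160)), 398), 360293), -1)) = Mul(Add(210231, 71247), Pow(Add(496, 360293), -1)) = Mul(281478, Pow(360789, -1)) = Mul(281478, Rational(1, 360789)) = Rational(93826, 120263)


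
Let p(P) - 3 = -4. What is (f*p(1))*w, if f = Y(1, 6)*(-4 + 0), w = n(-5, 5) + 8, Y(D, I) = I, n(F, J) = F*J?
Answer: -408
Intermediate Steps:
p(P) = -1 (p(P) = 3 - 4 = -1)
w = -17 (w = -5*5 + 8 = -25 + 8 = -17)
f = -24 (f = 6*(-4 + 0) = 6*(-4) = -24)
(f*p(1))*w = -24*(-1)*(-17) = 24*(-17) = -408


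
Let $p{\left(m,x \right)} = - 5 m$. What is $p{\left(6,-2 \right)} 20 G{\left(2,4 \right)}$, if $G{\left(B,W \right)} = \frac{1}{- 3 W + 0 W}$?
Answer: $50$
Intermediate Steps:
$G{\left(B,W \right)} = - \frac{1}{3 W}$ ($G{\left(B,W \right)} = \frac{1}{- 3 W + 0} = \frac{1}{\left(-3\right) W} = - \frac{1}{3 W}$)
$p{\left(6,-2 \right)} 20 G{\left(2,4 \right)} = \left(-5\right) 6 \cdot 20 \left(- \frac{1}{3 \cdot 4}\right) = \left(-30\right) 20 \left(\left(- \frac{1}{3}\right) \frac{1}{4}\right) = \left(-600\right) \left(- \frac{1}{12}\right) = 50$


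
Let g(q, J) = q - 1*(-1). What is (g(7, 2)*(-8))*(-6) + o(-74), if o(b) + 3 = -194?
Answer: 187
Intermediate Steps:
o(b) = -197 (o(b) = -3 - 194 = -197)
g(q, J) = 1 + q (g(q, J) = q + 1 = 1 + q)
(g(7, 2)*(-8))*(-6) + o(-74) = ((1 + 7)*(-8))*(-6) - 197 = (8*(-8))*(-6) - 197 = -64*(-6) - 197 = 384 - 197 = 187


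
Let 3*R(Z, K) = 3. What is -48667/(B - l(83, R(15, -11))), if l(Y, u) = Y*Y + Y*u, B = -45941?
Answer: 48667/52913 ≈ 0.91975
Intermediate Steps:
R(Z, K) = 1 (R(Z, K) = (⅓)*3 = 1)
l(Y, u) = Y² + Y*u
-48667/(B - l(83, R(15, -11))) = -48667/(-45941 - 83*(83 + 1)) = -48667/(-45941 - 83*84) = -48667/(-45941 - 1*6972) = -48667/(-45941 - 6972) = -48667/(-52913) = -48667*(-1/52913) = 48667/52913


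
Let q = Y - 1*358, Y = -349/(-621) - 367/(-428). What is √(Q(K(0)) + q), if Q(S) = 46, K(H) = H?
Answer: I*√609456143991/44298 ≈ 17.623*I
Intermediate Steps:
Y = 377279/265788 (Y = -349*(-1/621) - 367*(-1/428) = 349/621 + 367/428 = 377279/265788 ≈ 1.4195)
q = -94774825/265788 (q = 377279/265788 - 1*358 = 377279/265788 - 358 = -94774825/265788 ≈ -356.58)
√(Q(K(0)) + q) = √(46 - 94774825/265788) = √(-82548577/265788) = I*√609456143991/44298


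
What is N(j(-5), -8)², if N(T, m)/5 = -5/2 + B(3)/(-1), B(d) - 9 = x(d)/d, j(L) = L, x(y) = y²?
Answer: 21025/4 ≈ 5256.3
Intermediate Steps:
B(d) = 9 + d (B(d) = 9 + d²/d = 9 + d)
N(T, m) = -145/2 (N(T, m) = 5*(-5/2 + (9 + 3)/(-1)) = 5*(-5*½ + 12*(-1)) = 5*(-5/2 - 12) = 5*(-29/2) = -145/2)
N(j(-5), -8)² = (-145/2)² = 21025/4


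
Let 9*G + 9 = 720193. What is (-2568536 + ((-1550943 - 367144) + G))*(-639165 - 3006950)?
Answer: 144602817091645/9 ≈ 1.6067e+13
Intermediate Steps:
G = 720184/9 (G = -1 + (⅑)*720193 = -1 + 720193/9 = 720184/9 ≈ 80021.)
(-2568536 + ((-1550943 - 367144) + G))*(-639165 - 3006950) = (-2568536 + ((-1550943 - 367144) + 720184/9))*(-639165 - 3006950) = (-2568536 + (-1918087 + 720184/9))*(-3646115) = (-2568536 - 16542599/9)*(-3646115) = -39659423/9*(-3646115) = 144602817091645/9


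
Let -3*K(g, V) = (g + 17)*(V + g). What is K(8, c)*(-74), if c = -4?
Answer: 7400/3 ≈ 2466.7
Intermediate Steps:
K(g, V) = -(17 + g)*(V + g)/3 (K(g, V) = -(g + 17)*(V + g)/3 = -(17 + g)*(V + g)/3)
K(8, c)*(-74) = (-17/3*(-4) - 17/3*8 - ⅓*8² - ⅓*(-4)*8)*(-74) = (68/3 - 136/3 - ⅓*64 + 32/3)*(-74) = (68/3 - 136/3 - 64/3 + 32/3)*(-74) = -100/3*(-74) = 7400/3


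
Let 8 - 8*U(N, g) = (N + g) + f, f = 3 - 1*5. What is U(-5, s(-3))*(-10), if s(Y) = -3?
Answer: -45/2 ≈ -22.500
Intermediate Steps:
f = -2 (f = 3 - 5 = -2)
U(N, g) = 5/4 - N/8 - g/8 (U(N, g) = 1 - ((N + g) - 2)/8 = 1 - (-2 + N + g)/8 = 1 + (¼ - N/8 - g/8) = 5/4 - N/8 - g/8)
U(-5, s(-3))*(-10) = (5/4 - ⅛*(-5) - ⅛*(-3))*(-10) = (5/4 + 5/8 + 3/8)*(-10) = (9/4)*(-10) = -45/2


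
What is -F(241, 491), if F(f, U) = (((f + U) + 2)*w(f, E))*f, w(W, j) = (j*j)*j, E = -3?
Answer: 4776138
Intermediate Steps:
w(W, j) = j**3 (w(W, j) = j**2*j = j**3)
F(f, U) = f*(-54 - 27*U - 27*f) (F(f, U) = (((f + U) + 2)*(-3)**3)*f = (((U + f) + 2)*(-27))*f = ((2 + U + f)*(-27))*f = (-54 - 27*U - 27*f)*f = f*(-54 - 27*U - 27*f))
-F(241, 491) = -(-27)*241*(2 + 491 + 241) = -(-27)*241*734 = -1*(-4776138) = 4776138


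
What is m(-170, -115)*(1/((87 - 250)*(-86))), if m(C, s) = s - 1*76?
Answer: -191/14018 ≈ -0.013625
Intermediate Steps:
m(C, s) = -76 + s (m(C, s) = s - 76 = -76 + s)
m(-170, -115)*(1/((87 - 250)*(-86))) = (-76 - 115)*(1/((87 - 250)*(-86))) = -191*(-1)/((-163)*86) = -(-191)*(-1)/(163*86) = -191*1/14018 = -191/14018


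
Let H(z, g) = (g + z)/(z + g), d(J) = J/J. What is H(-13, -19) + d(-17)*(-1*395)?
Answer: -394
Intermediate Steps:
d(J) = 1
H(z, g) = 1 (H(z, g) = (g + z)/(g + z) = 1)
H(-13, -19) + d(-17)*(-1*395) = 1 + 1*(-1*395) = 1 + 1*(-395) = 1 - 395 = -394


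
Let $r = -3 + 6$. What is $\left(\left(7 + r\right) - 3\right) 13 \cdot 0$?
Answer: $0$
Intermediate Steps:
$r = 3$
$\left(\left(7 + r\right) - 3\right) 13 \cdot 0 = \left(\left(7 + 3\right) - 3\right) 13 \cdot 0 = \left(10 - 3\right) 13 \cdot 0 = 7 \cdot 13 \cdot 0 = 91 \cdot 0 = 0$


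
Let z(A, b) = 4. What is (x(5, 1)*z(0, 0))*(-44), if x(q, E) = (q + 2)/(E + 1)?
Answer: -616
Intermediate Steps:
x(q, E) = (2 + q)/(1 + E)
(x(5, 1)*z(0, 0))*(-44) = (((2 + 5)/(1 + 1))*4)*(-44) = ((7/2)*4)*(-44) = 14*(-44) = -616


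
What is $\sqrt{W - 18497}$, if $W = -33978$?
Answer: $5 i \sqrt{2099} \approx 229.07 i$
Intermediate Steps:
$\sqrt{W - 18497} = \sqrt{-33978 - 18497} = \sqrt{-52475} = 5 i \sqrt{2099}$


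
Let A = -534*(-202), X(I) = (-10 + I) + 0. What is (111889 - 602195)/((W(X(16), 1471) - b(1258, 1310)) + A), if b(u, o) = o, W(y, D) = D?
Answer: -490306/108029 ≈ -4.5387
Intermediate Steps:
X(I) = -10 + I
A = 107868
(111889 - 602195)/((W(X(16), 1471) - b(1258, 1310)) + A) = (111889 - 602195)/((1471 - 1*1310) + 107868) = -490306/((1471 - 1310) + 107868) = -490306/(161 + 107868) = -490306/108029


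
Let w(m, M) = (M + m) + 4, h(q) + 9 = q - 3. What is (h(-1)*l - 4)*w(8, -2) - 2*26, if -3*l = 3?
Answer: 38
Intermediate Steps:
h(q) = -12 + q (h(q) = -9 + (q - 3) = -9 + (-3 + q) = -12 + q)
l = -1 (l = -⅓*3 = -1)
w(m, M) = 4 + M + m
(h(-1)*l - 4)*w(8, -2) - 2*26 = ((-12 - 1)*(-1) - 4)*(4 - 2 + 8) - 2*26 = (-13*(-1) - 4)*10 - 52 = (13 - 4)*10 - 52 = 9*10 - 52 = 90 - 52 = 38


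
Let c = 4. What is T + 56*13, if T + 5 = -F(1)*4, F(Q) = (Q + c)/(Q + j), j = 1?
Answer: 713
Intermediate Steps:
F(Q) = (4 + Q)/(1 + Q) (F(Q) = (Q + 4)/(Q + 1) = (4 + Q)/(1 + Q))
T = -15 (T = -5 - (4 + 1)/(1 + 1)*4 = -5 - 5/2*4 = -5 - 10 = -15)
T + 56*13 = -15 + 56*13 = -15 + 728 = 713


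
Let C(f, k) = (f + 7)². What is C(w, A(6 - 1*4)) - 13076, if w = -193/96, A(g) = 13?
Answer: -120278975/9216 ≈ -13051.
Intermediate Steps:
w = -193/96 (w = -193*1/96 = -193/96 ≈ -2.0104)
C(f, k) = (7 + f)²
C(w, A(6 - 1*4)) - 13076 = (7 - 193/96)² - 13076 = (479/96)² - 13076 = 229441/9216 - 13076 = -120278975/9216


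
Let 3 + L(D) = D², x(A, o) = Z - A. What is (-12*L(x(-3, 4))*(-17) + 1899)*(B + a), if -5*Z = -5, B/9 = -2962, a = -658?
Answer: -124315116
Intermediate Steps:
B = -26658 (B = 9*(-2962) = -26658)
Z = 1 (Z = -⅕*(-5) = 1)
x(A, o) = 1 - A
L(D) = -3 + D²
(-12*L(x(-3, 4))*(-17) + 1899)*(B + a) = (-12*(-3 + (1 - 1*(-3))²)*(-17) + 1899)*(-26658 - 658) = (-12*(-3 + (1 + 3)²)*(-17) + 1899)*(-27316) = (-12*(-3 + 4²)*(-17) + 1899)*(-27316) = (-12*(-3 + 16)*(-17) + 1899)*(-27316) = (-12*13*(-17) + 1899)*(-27316) = (-156*(-17) + 1899)*(-27316) = (2652 + 1899)*(-27316) = 4551*(-27316) = -124315116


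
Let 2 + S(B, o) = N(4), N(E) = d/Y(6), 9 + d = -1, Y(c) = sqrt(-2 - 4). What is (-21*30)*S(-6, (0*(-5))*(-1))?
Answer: 1260 - 1050*I*sqrt(6) ≈ 1260.0 - 2572.0*I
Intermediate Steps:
Y(c) = I*sqrt(6) (Y(c) = sqrt(-6) = I*sqrt(6))
d = -10 (d = -9 - 1 = -10)
N(E) = 5*I*sqrt(6)/3 (N(E) = -10*(-I*sqrt(6)/6) = -(-5)*I*sqrt(6)/3 = 5*I*sqrt(6)/3)
S(B, o) = -2 + 5*I*sqrt(6)/3
(-21*30)*S(-6, (0*(-5))*(-1)) = (-21*30)*(-2 + 5*I*sqrt(6)/3) = -630*(-2 + 5*I*sqrt(6)/3) = 1260 - 1050*I*sqrt(6)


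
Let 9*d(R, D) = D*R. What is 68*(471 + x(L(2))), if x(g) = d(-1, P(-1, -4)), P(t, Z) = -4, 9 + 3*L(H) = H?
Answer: 288524/9 ≈ 32058.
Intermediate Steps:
L(H) = -3 + H/3
d(R, D) = D*R/9 (d(R, D) = (D*R)/9 = D*R/9)
x(g) = 4/9 (x(g) = (⅑)*(-4)*(-1) = 4/9)
68*(471 + x(L(2))) = 68*(471 + 4/9) = 68*(4243/9) = 288524/9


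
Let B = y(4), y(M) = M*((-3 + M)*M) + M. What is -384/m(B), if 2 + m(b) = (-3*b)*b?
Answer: 192/601 ≈ 0.31947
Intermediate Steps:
y(M) = M + M²*(-3 + M) (y(M) = M*(M*(-3 + M)) + M = M²*(-3 + M) + M = M + M²*(-3 + M))
B = 20 (B = 4*(1 + 4² - 3*4) = 4*(1 + 16 - 12) = 4*5 = 20)
m(b) = -2 - 3*b² (m(b) = -2 + (-3*b)*b = -2 - 3*b²)
-384/m(B) = -384/(-2 - 3*20²) = -384/(-2 - 3*400) = -384/(-2 - 1200) = -384/(-1202) = -384*(-1/1202) = 192/601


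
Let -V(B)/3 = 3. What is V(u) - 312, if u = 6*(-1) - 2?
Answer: -321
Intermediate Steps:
u = -8 (u = -6 - 2 = -8)
V(B) = -9 (V(B) = -3*3 = -9)
V(u) - 312 = -9 - 312 = -321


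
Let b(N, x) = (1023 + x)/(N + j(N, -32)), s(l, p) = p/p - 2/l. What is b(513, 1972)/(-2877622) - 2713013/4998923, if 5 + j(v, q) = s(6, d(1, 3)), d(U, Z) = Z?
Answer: -11913566431224391/21951526482487756 ≈ -0.54272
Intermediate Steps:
s(l, p) = 1 - 2/l
j(v, q) = -13/3 (j(v, q) = -5 + (-2 + 6)/6 = -5 + (1/6)*4 = -5 + 2/3 = -13/3)
b(N, x) = (1023 + x)/(-13/3 + N) (b(N, x) = (1023 + x)/(N - 13/3) = (1023 + x)/(-13/3 + N))
b(513, 1972)/(-2877622) - 2713013/4998923 = (3*(1023 + 1972)/(-13 + 3*513))/(-2877622) - 2713013/4998923 = (3*2995/(-13 + 1539))*(-1/2877622) - 2713013*1/4998923 = (3*2995/1526)*(-1/2877622) - 2713013/4998923 = (3*(1/1526)*2995)*(-1/2877622) - 2713013/4998923 = (8985/1526)*(-1/2877622) - 2713013/4998923 = -8985/4391251172 - 2713013/4998923 = -11913566431224391/21951526482487756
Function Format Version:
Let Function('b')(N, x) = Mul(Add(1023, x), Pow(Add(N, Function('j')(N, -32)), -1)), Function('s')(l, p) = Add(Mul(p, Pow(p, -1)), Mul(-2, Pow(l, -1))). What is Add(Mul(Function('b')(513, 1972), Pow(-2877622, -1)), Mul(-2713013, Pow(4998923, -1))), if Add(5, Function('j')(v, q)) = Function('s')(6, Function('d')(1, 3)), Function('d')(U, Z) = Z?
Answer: Rational(-11913566431224391, 21951526482487756) ≈ -0.54272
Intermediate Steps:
Function('s')(l, p) = Add(1, Mul(-2, Pow(l, -1)))
Function('j')(v, q) = Rational(-13, 3) (Function('j')(v, q) = Add(-5, Mul(Pow(6, -1), Add(-2, 6))) = Add(-5, Mul(Rational(1, 6), 4)) = Add(-5, Rational(2, 3)) = Rational(-13, 3))
Function('b')(N, x) = Mul(Pow(Add(Rational(-13, 3), N), -1), Add(1023, x)) (Function('b')(N, x) = Mul(Add(1023, x), Pow(Add(N, Rational(-13, 3)), -1)) = Mul(Add(1023, x), Pow(Add(Rational(-13, 3), N), -1)) = Mul(Pow(Add(Rational(-13, 3), N), -1), Add(1023, x)))
Add(Mul(Function('b')(513, 1972), Pow(-2877622, -1)), Mul(-2713013, Pow(4998923, -1))) = Add(Mul(Mul(3, Pow(Add(-13, Mul(3, 513)), -1), Add(1023, 1972)), Pow(-2877622, -1)), Mul(-2713013, Pow(4998923, -1))) = Add(Mul(Mul(3, Pow(Add(-13, 1539), -1), 2995), Rational(-1, 2877622)), Mul(-2713013, Rational(1, 4998923))) = Add(Mul(Mul(3, Pow(1526, -1), 2995), Rational(-1, 2877622)), Rational(-2713013, 4998923)) = Add(Mul(Mul(3, Rational(1, 1526), 2995), Rational(-1, 2877622)), Rational(-2713013, 4998923)) = Add(Mul(Rational(8985, 1526), Rational(-1, 2877622)), Rational(-2713013, 4998923)) = Add(Rational(-8985, 4391251172), Rational(-2713013, 4998923)) = Rational(-11913566431224391, 21951526482487756)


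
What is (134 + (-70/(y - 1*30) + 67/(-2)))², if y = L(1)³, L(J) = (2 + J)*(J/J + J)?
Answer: 346816129/34596 ≈ 10025.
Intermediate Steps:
L(J) = (1 + J)*(2 + J) (L(J) = (2 + J)*(1 + J) = (1 + J)*(2 + J))
y = 216 (y = (2 + 1² + 3*1)³ = (2 + 1 + 3)³ = 6³ = 216)
(134 + (-70/(y - 1*30) + 67/(-2)))² = (134 + (-70/(216 - 1*30) + 67/(-2)))² = (134 + (-70/(216 - 30) + 67*(-½)))² = (134 + (-70/186 - 67/2))² = (134 + (-70*1/186 - 67/2))² = (134 + (-35/93 - 67/2))² = (134 - 6301/186)² = (18623/186)² = 346816129/34596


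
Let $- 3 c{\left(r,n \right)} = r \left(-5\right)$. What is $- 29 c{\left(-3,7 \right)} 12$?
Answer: $1740$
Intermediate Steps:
$c{\left(r,n \right)} = \frac{5 r}{3}$ ($c{\left(r,n \right)} = - \frac{r \left(-5\right)}{3} = - \frac{\left(-5\right) r}{3} = \frac{5 r}{3}$)
$- 29 c{\left(-3,7 \right)} 12 = - 29 \cdot \frac{5}{3} \left(-3\right) 12 = \left(-29\right) \left(-5\right) 12 = 145 \cdot 12 = 1740$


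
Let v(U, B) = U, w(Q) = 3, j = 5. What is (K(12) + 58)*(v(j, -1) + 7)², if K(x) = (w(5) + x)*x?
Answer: 34272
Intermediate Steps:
K(x) = x*(3 + x) (K(x) = (3 + x)*x = x*(3 + x))
(K(12) + 58)*(v(j, -1) + 7)² = (12*(3 + 12) + 58)*(5 + 7)² = (12*15 + 58)*12² = (180 + 58)*144 = 238*144 = 34272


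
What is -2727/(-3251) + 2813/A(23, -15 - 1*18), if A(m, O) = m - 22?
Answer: 9147790/3251 ≈ 2813.8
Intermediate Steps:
A(m, O) = -22 + m
-2727/(-3251) + 2813/A(23, -15 - 1*18) = -2727/(-3251) + 2813/(-22 + 23) = -2727*(-1/3251) + 2813/1 = 2727/3251 + 2813*1 = 2727/3251 + 2813 = 9147790/3251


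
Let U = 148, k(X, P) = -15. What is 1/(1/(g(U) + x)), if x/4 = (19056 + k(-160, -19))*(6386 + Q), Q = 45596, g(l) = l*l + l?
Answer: 3959179100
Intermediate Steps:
g(l) = l + l² (g(l) = l² + l = l + l²)
x = 3959157048 (x = 4*((19056 - 15)*(6386 + 45596)) = 4*(19041*51982) = 4*989789262 = 3959157048)
1/(1/(g(U) + x)) = 1/(1/(148*(1 + 148) + 3959157048)) = 1/(1/(148*149 + 3959157048)) = 1/(1/(22052 + 3959157048)) = 1/(1/3959179100) = 3959179100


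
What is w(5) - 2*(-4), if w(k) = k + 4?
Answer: 17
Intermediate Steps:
w(k) = 4 + k
w(5) - 2*(-4) = (4 + 5) - 2*(-4) = 9 + 8 = 17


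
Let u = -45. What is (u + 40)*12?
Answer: -60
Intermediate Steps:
(u + 40)*12 = (-45 + 40)*12 = -5*12 = -60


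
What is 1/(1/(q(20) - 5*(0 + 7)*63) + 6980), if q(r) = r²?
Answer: 1805/12598899 ≈ 0.00014327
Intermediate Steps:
1/(1/(q(20) - 5*(0 + 7)*63) + 6980) = 1/(1/(20² - 5*(0 + 7)*63) + 6980) = 1/(1/(400 - 5*7*63) + 6980) = 1/(1/(400 - 35*63) + 6980) = 1/(1/(400 - 2205) + 6980) = 1/(1/(-1805) + 6980) = 1/(-1/1805 + 6980) = 1/(12598899/1805) = 1805/12598899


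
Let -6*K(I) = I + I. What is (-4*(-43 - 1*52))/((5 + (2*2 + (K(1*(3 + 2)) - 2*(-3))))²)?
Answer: 171/80 ≈ 2.1375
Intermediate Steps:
K(I) = -I/3 (K(I) = -(I + I)/6 = -I/3)
(-4*(-43 - 1*52))/((5 + (2*2 + (K(1*(3 + 2)) - 2*(-3))))²) = (-4*(-43 - 1*52))/((5 + (2*2 + (-(3 + 2)/3 - 2*(-3))))²) = (-4*(-43 - 52))/((5 + (4 + (-5/3 + 6)))²) = (-4*(-95))/((5 + (4 + (-⅓*5 + 6)))²) = 380/((5 + (4 + (-5/3 + 6)))²) = 380/((5 + (4 + 13/3))²) = 380/((5 + 25/3)²) = 380/((40/3)²) = 380/(1600/9) = 380*(9/1600) = 171/80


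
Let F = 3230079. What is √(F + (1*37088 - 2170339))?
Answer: 2*√274207 ≈ 1047.3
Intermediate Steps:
√(F + (1*37088 - 2170339)) = √(3230079 + (1*37088 - 2170339)) = √(3230079 + (37088 - 2170339)) = √(3230079 - 2133251) = √1096828 = 2*√274207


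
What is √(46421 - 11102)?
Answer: √35319 ≈ 187.93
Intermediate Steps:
√(46421 - 11102) = √35319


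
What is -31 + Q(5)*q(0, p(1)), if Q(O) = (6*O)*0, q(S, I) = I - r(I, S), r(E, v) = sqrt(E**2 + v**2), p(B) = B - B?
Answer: -31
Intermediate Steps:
p(B) = 0
q(S, I) = I - sqrt(I**2 + S**2)
Q(O) = 0
-31 + Q(5)*q(0, p(1)) = -31 + 0*(0 - sqrt(0**2 + 0**2)) = -31 + 0*(0 - sqrt(0 + 0)) = -31 + 0*(0 - sqrt(0)) = -31 + 0*(0 - 1*0) = -31 + 0*(0 + 0) = -31 + 0*0 = -31 + 0 = -31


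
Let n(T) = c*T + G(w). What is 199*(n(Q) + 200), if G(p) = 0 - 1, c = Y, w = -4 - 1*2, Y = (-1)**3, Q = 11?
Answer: 37412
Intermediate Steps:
Y = -1
w = -6 (w = -4 - 2 = -6)
c = -1
G(p) = -1
n(T) = -1 - T (n(T) = -T - 1 = -1 - T)
199*(n(Q) + 200) = 199*((-1 - 1*11) + 200) = 199*((-1 - 11) + 200) = 199*(-12 + 200) = 199*188 = 37412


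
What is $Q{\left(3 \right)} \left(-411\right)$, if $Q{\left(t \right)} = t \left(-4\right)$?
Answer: $4932$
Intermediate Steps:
$Q{\left(t \right)} = - 4 t$
$Q{\left(3 \right)} \left(-411\right) = \left(-4\right) 3 \left(-411\right) = \left(-12\right) \left(-411\right) = 4932$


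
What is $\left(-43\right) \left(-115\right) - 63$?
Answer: $4882$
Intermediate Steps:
$\left(-43\right) \left(-115\right) - 63 = 4945 - 63 = 4882$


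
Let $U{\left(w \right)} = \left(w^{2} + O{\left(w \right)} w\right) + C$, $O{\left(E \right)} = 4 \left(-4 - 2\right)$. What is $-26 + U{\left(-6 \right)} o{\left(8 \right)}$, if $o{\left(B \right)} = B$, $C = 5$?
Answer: $1454$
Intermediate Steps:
$O{\left(E \right)} = -24$ ($O{\left(E \right)} = 4 \left(-6\right) = -24$)
$U{\left(w \right)} = 5 + w^{2} - 24 w$ ($U{\left(w \right)} = \left(w^{2} - 24 w\right) + 5 = 5 + w^{2} - 24 w$)
$-26 + U{\left(-6 \right)} o{\left(8 \right)} = -26 + \left(5 + \left(-6\right)^{2} - -144\right) 8 = -26 + \left(5 + 36 + 144\right) 8 = -26 + 185 \cdot 8 = -26 + 1480 = 1454$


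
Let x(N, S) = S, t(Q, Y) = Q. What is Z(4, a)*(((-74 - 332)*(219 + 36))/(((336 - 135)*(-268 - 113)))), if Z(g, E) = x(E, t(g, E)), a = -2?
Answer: 138040/25527 ≈ 5.4076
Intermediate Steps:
Z(g, E) = g
Z(4, a)*(((-74 - 332)*(219 + 36))/(((336 - 135)*(-268 - 113)))) = 4*(((-74 - 332)*(219 + 36))/(((336 - 135)*(-268 - 113)))) = 4*((-406*255)/((201*(-381)))) = 4*(-103530/(-76581)) = 4*(-103530*(-1/76581)) = 4*(34510/25527) = 138040/25527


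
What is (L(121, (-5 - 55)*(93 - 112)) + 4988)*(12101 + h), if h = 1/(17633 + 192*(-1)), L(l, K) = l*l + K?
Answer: 4383371013798/17441 ≈ 2.5133e+8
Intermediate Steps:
L(l, K) = K + l² (L(l, K) = l² + K = K + l²)
h = 1/17441 (h = 1/(17633 - 192) = 1/17441 ≈ 5.7336e-5)
(L(121, (-5 - 55)*(93 - 112)) + 4988)*(12101 + h) = (((-5 - 55)*(93 - 112) + 121²) + 4988)*(12101 + 1/17441) = ((-60*(-19) + 14641) + 4988)*(211053542/17441) = ((1140 + 14641) + 4988)*(211053542/17441) = (15781 + 4988)*(211053542/17441) = 20769*(211053542/17441) = 4383371013798/17441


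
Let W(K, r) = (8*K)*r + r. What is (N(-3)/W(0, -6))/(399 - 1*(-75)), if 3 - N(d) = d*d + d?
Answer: 1/948 ≈ 0.0010549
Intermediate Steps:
N(d) = 3 - d - d² (N(d) = 3 - (d*d + d) = 3 - (d² + d) = 3 - (d + d²) = 3 + (-d - d²) = 3 - d - d²)
W(K, r) = r + 8*K*r (W(K, r) = 8*K*r + r = r + 8*K*r)
(N(-3)/W(0, -6))/(399 - 1*(-75)) = ((3 - 1*(-3) - 1*(-3)²)/((-6*(1 + 8*0))))/(399 - 1*(-75)) = ((3 + 3 - 1*9)/((-6*(1 + 0))))/(399 + 75) = ((3 + 3 - 9)/((-6*1)))/474 = -3/(-6)*(1/474) = -3*(-⅙)*(1/474) = (½)*(1/474) = 1/948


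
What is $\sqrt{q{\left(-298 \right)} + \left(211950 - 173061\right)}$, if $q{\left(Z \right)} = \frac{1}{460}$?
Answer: $\frac{\sqrt{2057228215}}{230} \approx 197.2$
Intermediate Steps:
$q{\left(Z \right)} = \frac{1}{460}$
$\sqrt{q{\left(-298 \right)} + \left(211950 - 173061\right)} = \sqrt{\frac{1}{460} + \left(211950 - 173061\right)} = \sqrt{\frac{1}{460} + 38889} = \sqrt{\frac{17888941}{460}} = \frac{\sqrt{2057228215}}{230}$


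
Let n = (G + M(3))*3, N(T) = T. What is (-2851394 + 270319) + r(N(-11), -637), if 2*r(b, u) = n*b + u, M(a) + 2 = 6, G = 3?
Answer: -2581509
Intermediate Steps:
M(a) = 4 (M(a) = -2 + 6 = 4)
n = 21 (n = (3 + 4)*3 = 7*3 = 21)
r(b, u) = u/2 + 21*b/2 (r(b, u) = (21*b + u)/2 = (u + 21*b)/2 = u/2 + 21*b/2)
(-2851394 + 270319) + r(N(-11), -637) = (-2851394 + 270319) + ((1/2)*(-637) + (21/2)*(-11)) = -2581075 + (-637/2 - 231/2) = -2581075 - 434 = -2581509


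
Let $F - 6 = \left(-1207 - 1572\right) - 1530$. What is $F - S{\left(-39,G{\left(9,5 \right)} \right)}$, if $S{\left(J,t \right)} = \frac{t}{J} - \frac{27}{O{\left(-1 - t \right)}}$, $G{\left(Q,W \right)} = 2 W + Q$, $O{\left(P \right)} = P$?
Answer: $- \frac{3357013}{780} \approx -4303.9$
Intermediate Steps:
$G{\left(Q,W \right)} = Q + 2 W$
$F = -4303$ ($F = 6 - 4309 = -4303$)
$S{\left(J,t \right)} = - \frac{27}{-1 - t} + \frac{t}{J}$ ($S{\left(J,t \right)} = \frac{t}{J} - \frac{27}{-1 - t} = - \frac{27}{-1 - t} + \frac{t}{J}$)
$F - S{\left(-39,G{\left(9,5 \right)} \right)} = -4303 - \left(\frac{27}{1 + \left(9 + 2 \cdot 5\right)} + \frac{9 + 2 \cdot 5}{-39}\right) = -4303 - \left(\frac{27}{1 + \left(9 + 10\right)} + \left(9 + 10\right) \left(- \frac{1}{39}\right)\right) = -4303 - \left(\frac{27}{1 + 19} + 19 \left(- \frac{1}{39}\right)\right) = -4303 - \left(\frac{27}{20} - \frac{19}{39}\right) = -4303 - \frac{673}{780} = - \frac{3357013}{780}$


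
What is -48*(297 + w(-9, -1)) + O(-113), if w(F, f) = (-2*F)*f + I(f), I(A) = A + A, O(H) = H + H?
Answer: -13522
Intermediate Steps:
O(H) = 2*H
I(A) = 2*A
w(F, f) = 2*f - 2*F*f (w(F, f) = (-2*F)*f + 2*f = -2*F*f + 2*f = 2*f - 2*F*f)
-48*(297 + w(-9, -1)) + O(-113) = -48*(297 + 2*(-1)*(1 - 1*(-9))) + 2*(-113) = -48*(297 + 2*(-1)*(1 + 9)) - 226 = -48*(297 + 2*(-1)*10) - 226 = -48*(297 - 20) - 226 = -48*277 - 226 = -13296 - 226 = -13522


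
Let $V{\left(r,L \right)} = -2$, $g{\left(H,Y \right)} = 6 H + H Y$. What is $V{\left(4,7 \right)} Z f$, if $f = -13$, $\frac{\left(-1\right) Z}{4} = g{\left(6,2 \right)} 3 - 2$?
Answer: $-14768$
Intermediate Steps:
$Z = -568$ ($Z = - 4 \left(6 \left(6 + 2\right) 3 - 2\right) = - 4 \left(6 \cdot 8 \cdot 3 - 2\right) = - 4 \left(48 \cdot 3 - 2\right) = - 4 \left(144 - 2\right) = \left(-4\right) 142 = -568$)
$V{\left(4,7 \right)} Z f = \left(-2\right) \left(-568\right) \left(-13\right) = 1136 \left(-13\right) = -14768$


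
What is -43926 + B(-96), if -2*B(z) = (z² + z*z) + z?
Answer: -53094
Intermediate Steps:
B(z) = -z² - z/2 (B(z) = -((z² + z*z) + z)/2 = -((z² + z²) + z)/2 = -(2*z² + z)/2 = -(z + 2*z²)/2 = -z² - z/2)
-43926 + B(-96) = -43926 - 1*(-96)*(½ - 96) = -43926 - 1*(-96)*(-191/2) = -43926 - 9168 = -53094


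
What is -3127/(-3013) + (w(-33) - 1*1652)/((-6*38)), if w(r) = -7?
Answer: 1903841/228988 ≈ 8.3141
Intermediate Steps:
-3127/(-3013) + (w(-33) - 1*1652)/((-6*38)) = -3127/(-3013) + (-7 - 1*1652)/((-6*38)) = -3127*(-1/3013) + (-7 - 1652)/(-228) = 3127/3013 - 1659*(-1/228) = 3127/3013 + 553/76 = 1903841/228988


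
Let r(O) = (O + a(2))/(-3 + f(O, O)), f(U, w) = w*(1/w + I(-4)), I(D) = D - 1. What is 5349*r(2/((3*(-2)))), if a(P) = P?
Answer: -26745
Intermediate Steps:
I(D) = -1 + D
f(U, w) = w*(-5 + 1/w) (f(U, w) = w*(1/w + (-1 - 4)) = w*(1/w - 5) = w*(-5 + 1/w))
r(O) = (2 + O)/(-2 - 5*O) (r(O) = (O + 2)/(-3 + (1 - 5*O)) = (2 + O)/(-2 - 5*O))
5349*r(2/((3*(-2)))) = 5349*((-2 - 2/(3*(-2)))/(2 + 5*(2/((3*(-2)))))) = 5349*((-2 - 2/(-6))/(2 + 5*(2/(-6)))) = 5349*((-2 - 2*(-1)/6)/(2 + 5*(2*(-⅙)))) = 5349*((-2 - 1*(-⅓))/(2 + 5*(-⅓))) = 5349*((-2 + ⅓)/(2 - 5/3)) = 5349*(-5/3/(⅓)) = 5349*(3*(-5/3)) = 5349*(-5) = -26745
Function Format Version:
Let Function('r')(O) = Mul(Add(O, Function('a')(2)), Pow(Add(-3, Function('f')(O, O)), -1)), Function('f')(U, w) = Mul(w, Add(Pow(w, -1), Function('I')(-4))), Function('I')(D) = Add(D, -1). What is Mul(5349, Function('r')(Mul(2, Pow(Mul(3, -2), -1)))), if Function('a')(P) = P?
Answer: -26745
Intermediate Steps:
Function('I')(D) = Add(-1, D)
Function('f')(U, w) = Mul(w, Add(-5, Pow(w, -1))) (Function('f')(U, w) = Mul(w, Add(Pow(w, -1), Add(-1, -4))) = Mul(w, Add(Pow(w, -1), -5)) = Mul(w, Add(-5, Pow(w, -1))))
Function('r')(O) = Mul(Pow(Add(-2, Mul(-5, O)), -1), Add(2, O)) (Function('r')(O) = Mul(Add(O, 2), Pow(Add(-3, Add(1, Mul(-5, O))), -1)) = Mul(Add(2, O), Pow(Add(-2, Mul(-5, O)), -1)) = Mul(Pow(Add(-2, Mul(-5, O)), -1), Add(2, O)))
Mul(5349, Function('r')(Mul(2, Pow(Mul(3, -2), -1)))) = Mul(5349, Mul(Pow(Add(2, Mul(5, Mul(2, Pow(Mul(3, -2), -1)))), -1), Add(-2, Mul(-1, Mul(2, Pow(Mul(3, -2), -1)))))) = Mul(5349, Mul(Pow(Add(2, Mul(5, Mul(2, Pow(-6, -1)))), -1), Add(-2, Mul(-1, Mul(2, Pow(-6, -1)))))) = Mul(5349, Mul(Pow(Add(2, Mul(5, Mul(2, Rational(-1, 6)))), -1), Add(-2, Mul(-1, Mul(2, Rational(-1, 6)))))) = Mul(5349, Mul(Pow(Add(2, Mul(5, Rational(-1, 3))), -1), Add(-2, Mul(-1, Rational(-1, 3))))) = Mul(5349, Mul(Pow(Add(2, Rational(-5, 3)), -1), Add(-2, Rational(1, 3)))) = Mul(5349, Mul(Pow(Rational(1, 3), -1), Rational(-5, 3))) = Mul(5349, Mul(3, Rational(-5, 3))) = Mul(5349, -5) = -26745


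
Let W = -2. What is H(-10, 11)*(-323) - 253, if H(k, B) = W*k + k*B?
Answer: 28817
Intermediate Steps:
H(k, B) = -2*k + B*k (H(k, B) = -2*k + k*B = -2*k + B*k)
H(-10, 11)*(-323) - 253 = -10*(-2 + 11)*(-323) - 253 = -10*9*(-323) - 253 = -90*(-323) - 253 = 29070 - 253 = 28817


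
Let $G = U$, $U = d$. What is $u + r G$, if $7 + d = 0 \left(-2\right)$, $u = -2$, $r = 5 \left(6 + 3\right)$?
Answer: $-317$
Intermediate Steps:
$r = 45$ ($r = 5 \cdot 9 = 45$)
$d = -7$ ($d = -7 + 0 \left(-2\right) = -7 + 0 = -7$)
$U = -7$
$G = -7$
$u + r G = -2 + 45 \left(-7\right) = -2 - 315 = -317$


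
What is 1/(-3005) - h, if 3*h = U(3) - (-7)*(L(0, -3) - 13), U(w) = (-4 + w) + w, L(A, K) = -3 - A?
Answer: 330547/9015 ≈ 36.666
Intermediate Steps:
U(w) = -4 + 2*w
h = -110/3 (h = ((-4 + 2*3) - (-7)*((-3 - 1*0) - 13))/3 = ((-4 + 6) - (-7)*((-3 + 0) - 13))/3 = (2 - (-7)*(-3 - 13))/3 = (2 - (-7)*(-16))/3 = (2 - 1*112)/3 = (2 - 112)/3 = (⅓)*(-110) = -110/3 ≈ -36.667)
1/(-3005) - h = 1/(-3005) - 1*(-110/3) = -1/3005 + 110/3 = 330547/9015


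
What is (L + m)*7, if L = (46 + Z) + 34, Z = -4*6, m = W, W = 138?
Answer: 1358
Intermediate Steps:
m = 138
Z = -24
L = 56 (L = (46 - 24) + 34 = 22 + 34 = 56)
(L + m)*7 = (56 + 138)*7 = 194*7 = 1358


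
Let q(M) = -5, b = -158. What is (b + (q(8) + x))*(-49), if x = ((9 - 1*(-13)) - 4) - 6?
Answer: 7399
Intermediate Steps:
x = 12 (x = ((9 + 13) - 4) - 6 = (22 - 4) - 6 = 18 - 6 = 12)
(b + (q(8) + x))*(-49) = (-158 + (-5 + 12))*(-49) = (-158 + 7)*(-49) = -151*(-49) = 7399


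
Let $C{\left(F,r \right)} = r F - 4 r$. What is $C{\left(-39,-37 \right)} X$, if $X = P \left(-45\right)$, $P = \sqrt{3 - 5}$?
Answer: $- 71595 i \sqrt{2} \approx - 1.0125 \cdot 10^{5} i$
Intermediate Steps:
$P = i \sqrt{2}$ ($P = \sqrt{-2} = i \sqrt{2} \approx 1.4142 i$)
$C{\left(F,r \right)} = - 4 r + F r$ ($C{\left(F,r \right)} = F r - 4 r = - 4 r + F r$)
$X = - 45 i \sqrt{2}$ ($X = i \sqrt{2} \left(-45\right) = - 45 i \sqrt{2} \approx - 63.64 i$)
$C{\left(-39,-37 \right)} X = - 37 \left(-4 - 39\right) \left(- 45 i \sqrt{2}\right) = \left(-37\right) \left(-43\right) \left(- 45 i \sqrt{2}\right) = 1591 \left(- 45 i \sqrt{2}\right) = - 71595 i \sqrt{2}$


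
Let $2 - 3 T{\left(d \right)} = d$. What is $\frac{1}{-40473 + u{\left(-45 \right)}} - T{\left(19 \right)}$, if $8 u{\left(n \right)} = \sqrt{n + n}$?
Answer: $\frac{99011420437}{17472679791} - \frac{4 i \sqrt{10}}{17472679791} \approx 5.6666 - 7.2394 \cdot 10^{-10} i$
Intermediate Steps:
$T{\left(d \right)} = \frac{2}{3} - \frac{d}{3}$
$u{\left(n \right)} = \frac{\sqrt{2} \sqrt{n}}{8}$ ($u{\left(n \right)} = \frac{\sqrt{n + n}}{8} = \frac{\sqrt{2 n}}{8} = \frac{\sqrt{2} \sqrt{n}}{8}$)
$\frac{1}{-40473 + u{\left(-45 \right)}} - T{\left(19 \right)} = \frac{1}{-40473 + \frac{\sqrt{2} \sqrt{-45}}{8}} - \left(\frac{2}{3} - \frac{19}{3}\right) = \frac{1}{-40473 + \frac{\sqrt{2} \cdot 3 i \sqrt{5}}{8}} - \left(\frac{2}{3} - \frac{19}{3}\right) = \frac{1}{-40473 + \frac{3 i \sqrt{10}}{8}} - - \frac{17}{3} = \frac{1}{-40473 + \frac{3 i \sqrt{10}}{8}} + \frac{17}{3} = \frac{17}{3} + \frac{1}{-40473 + \frac{3 i \sqrt{10}}{8}}$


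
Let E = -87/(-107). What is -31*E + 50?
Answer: 2653/107 ≈ 24.794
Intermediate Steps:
E = 87/107 (E = -87*(-1/107) = 87/107 ≈ 0.81308)
-31*E + 50 = -31*87/107 + 50 = -2697/107 + 50 = 2653/107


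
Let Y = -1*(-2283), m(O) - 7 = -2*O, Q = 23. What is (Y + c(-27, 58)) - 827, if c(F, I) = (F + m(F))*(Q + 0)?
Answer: 2238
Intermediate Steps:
m(O) = 7 - 2*O
c(F, I) = 161 - 23*F (c(F, I) = (F + (7 - 2*F))*(23 + 0) = (7 - F)*23 = 161 - 23*F)
Y = 2283
(Y + c(-27, 58)) - 827 = (2283 + (161 - 23*(-27))) - 827 = (2283 + (161 + 621)) - 827 = (2283 + 782) - 827 = 3065 - 827 = 2238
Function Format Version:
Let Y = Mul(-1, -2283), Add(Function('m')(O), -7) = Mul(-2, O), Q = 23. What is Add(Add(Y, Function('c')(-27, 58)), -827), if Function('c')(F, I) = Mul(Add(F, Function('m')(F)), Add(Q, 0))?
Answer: 2238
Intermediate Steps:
Function('m')(O) = Add(7, Mul(-2, O))
Function('c')(F, I) = Add(161, Mul(-23, F)) (Function('c')(F, I) = Mul(Add(F, Add(7, Mul(-2, F))), Add(23, 0)) = Mul(Add(7, Mul(-1, F)), 23) = Add(161, Mul(-23, F)))
Y = 2283
Add(Add(Y, Function('c')(-27, 58)), -827) = Add(Add(2283, Add(161, Mul(-23, -27))), -827) = Add(Add(2283, Add(161, 621)), -827) = Add(Add(2283, 782), -827) = Add(3065, -827) = 2238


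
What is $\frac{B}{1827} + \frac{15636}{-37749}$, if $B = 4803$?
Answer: $\frac{16971275}{7663047} \approx 2.2147$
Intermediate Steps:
$\frac{B}{1827} + \frac{15636}{-37749} = \frac{4803}{1827} + \frac{15636}{-37749} = 4803 \cdot \frac{1}{1827} + 15636 \left(- \frac{1}{37749}\right) = \frac{1601}{609} - \frac{5212}{12583} = \frac{16971275}{7663047}$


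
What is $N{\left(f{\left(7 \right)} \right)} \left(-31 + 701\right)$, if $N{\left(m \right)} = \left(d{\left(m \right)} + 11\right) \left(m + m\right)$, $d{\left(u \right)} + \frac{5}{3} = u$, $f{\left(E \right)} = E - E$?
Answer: $0$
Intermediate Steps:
$f{\left(E \right)} = 0$
$d{\left(u \right)} = - \frac{5}{3} + u$
$N{\left(m \right)} = 2 m \left(\frac{28}{3} + m\right)$ ($N{\left(m \right)} = \left(\left(- \frac{5}{3} + m\right) + 11\right) \left(m + m\right) = \left(\frac{28}{3} + m\right) 2 m = 2 m \left(\frac{28}{3} + m\right)$)
$N{\left(f{\left(7 \right)} \right)} \left(-31 + 701\right) = \frac{2}{3} \cdot 0 \left(28 + 3 \cdot 0\right) \left(-31 + 701\right) = \frac{2}{3} \cdot 0 \left(28 + 0\right) 670 = \frac{2}{3} \cdot 0 \cdot 28 \cdot 670 = 0 \cdot 670 = 0$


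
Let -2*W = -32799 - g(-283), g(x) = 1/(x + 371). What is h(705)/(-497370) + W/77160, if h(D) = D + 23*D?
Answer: 40192972987/225145472640 ≈ 0.17852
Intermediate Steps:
g(x) = 1/(371 + x)
W = 2886313/176 (W = -(-32799 - 1/(371 - 283))/2 = -(-32799 - 1/88)/2 = -1/2*(-2886313/88) = 2886313/176 ≈ 16400.)
h(D) = 24*D
h(705)/(-497370) + W/77160 = (24*705)/(-497370) + (2886313/176)/77160 = 16920*(-1/497370) + (2886313/176)*(1/77160) = -564/16579 + 2886313/13580160 = 40192972987/225145472640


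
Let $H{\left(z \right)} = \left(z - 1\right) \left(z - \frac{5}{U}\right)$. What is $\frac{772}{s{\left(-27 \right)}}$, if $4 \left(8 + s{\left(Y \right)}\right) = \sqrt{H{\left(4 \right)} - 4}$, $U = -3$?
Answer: $- \frac{98816}{1011} - \frac{3088 \sqrt{13}}{1011} \approx -108.75$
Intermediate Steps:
$H{\left(z \right)} = \left(-1 + z\right) \left(\frac{5}{3} + z\right)$ ($H{\left(z \right)} = \left(z - 1\right) \left(z - \frac{5}{-3}\right) = \left(-1 + z\right) \left(z - - \frac{5}{3}\right) = \left(-1 + z\right) \left(z + \frac{5}{3}\right) = \left(-1 + z\right) \left(\frac{5}{3} + z\right)$)
$s{\left(Y \right)} = -8 + \frac{\sqrt{13}}{4}$ ($s{\left(Y \right)} = -8 + \frac{\sqrt{\left(- \frac{5}{3} + 4^{2} + \frac{2}{3} \cdot 4\right) - 4}}{4} = -8 + \frac{\sqrt{\left(- \frac{5}{3} + 16 + \frac{8}{3}\right) - 4}}{4} = -8 + \frac{\sqrt{17 - 4}}{4} = -8 + \frac{\sqrt{13}}{4}$)
$\frac{772}{s{\left(-27 \right)}} = \frac{772}{-8 + \frac{\sqrt{13}}{4}}$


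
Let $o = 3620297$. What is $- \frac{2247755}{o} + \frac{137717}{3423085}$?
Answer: $- \frac{7195679982226}{12392584356245} \approx -0.58064$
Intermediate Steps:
$- \frac{2247755}{o} + \frac{137717}{3423085} = - \frac{2247755}{3620297} + \frac{137717}{3423085} = - \frac{7195679982226}{12392584356245}$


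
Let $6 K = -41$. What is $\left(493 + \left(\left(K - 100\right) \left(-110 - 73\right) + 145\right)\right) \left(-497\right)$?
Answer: $- \frac{20067369}{2} \approx -1.0034 \cdot 10^{7}$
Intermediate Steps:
$K = - \frac{41}{6}$ ($K = \frac{1}{6} \left(-41\right) = - \frac{41}{6} \approx -6.8333$)
$\left(493 + \left(\left(K - 100\right) \left(-110 - 73\right) + 145\right)\right) \left(-497\right) = \left(493 + \left(\left(- \frac{41}{6} - 100\right) \left(-110 - 73\right) + 145\right)\right) \left(-497\right) = \left(493 + \left(\left(- \frac{641}{6}\right) \left(-183\right) + 145\right)\right) \left(-497\right) = \left(493 + \left(\frac{39101}{2} + 145\right)\right) \left(-497\right) = \left(493 + \frac{39391}{2}\right) \left(-497\right) = \frac{40377}{2} \left(-497\right) = - \frac{20067369}{2}$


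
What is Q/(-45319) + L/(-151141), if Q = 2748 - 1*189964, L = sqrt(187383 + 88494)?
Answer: 187216/45319 - 3*sqrt(30653)/151141 ≈ 4.1276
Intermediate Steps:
L = 3*sqrt(30653) (L = sqrt(275877) = 3*sqrt(30653) ≈ 525.24)
Q = -187216 (Q = 2748 - 189964 = -187216)
Q/(-45319) + L/(-151141) = -187216/(-45319) + (3*sqrt(30653))/(-151141) = -187216*(-1/45319) + (3*sqrt(30653))*(-1/151141) = 187216/45319 - 3*sqrt(30653)/151141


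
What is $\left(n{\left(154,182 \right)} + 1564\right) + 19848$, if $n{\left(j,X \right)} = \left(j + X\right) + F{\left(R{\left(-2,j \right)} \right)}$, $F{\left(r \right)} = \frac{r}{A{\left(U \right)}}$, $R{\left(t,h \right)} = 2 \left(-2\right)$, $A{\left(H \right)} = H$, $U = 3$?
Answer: $\frac{65240}{3} \approx 21747.0$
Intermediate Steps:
$R{\left(t,h \right)} = -4$
$F{\left(r \right)} = \frac{r}{3}$
$n{\left(j,X \right)} = - \frac{4}{3} + X + j$ ($n{\left(j,X \right)} = \left(j + X\right) + \frac{1}{3} \left(-4\right) = \left(X + j\right) - \frac{4}{3} = - \frac{4}{3} + X + j$)
$\left(n{\left(154,182 \right)} + 1564\right) + 19848 = \left(\left(- \frac{4}{3} + 182 + 154\right) + 1564\right) + 19848 = \left(\frac{1004}{3} + 1564\right) + 19848 = \frac{5696}{3} + 19848 = \frac{65240}{3}$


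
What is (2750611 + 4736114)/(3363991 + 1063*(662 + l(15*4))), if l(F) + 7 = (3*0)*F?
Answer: 7486725/4060256 ≈ 1.8439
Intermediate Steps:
l(F) = -7 (l(F) = -7 + (3*0)*F = -7 + 0*F = -7 + 0 = -7)
(2750611 + 4736114)/(3363991 + 1063*(662 + l(15*4))) = (2750611 + 4736114)/(3363991 + 1063*(662 - 7)) = 7486725/(3363991 + 1063*655) = 7486725/(3363991 + 696265) = 7486725/4060256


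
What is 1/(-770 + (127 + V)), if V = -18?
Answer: -1/661 ≈ -0.0015129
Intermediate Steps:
1/(-770 + (127 + V)) = 1/(-770 + (127 - 18)) = 1/(-770 + 109) = 1/(-661) = -1/661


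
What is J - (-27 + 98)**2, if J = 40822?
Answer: 35781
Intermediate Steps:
J - (-27 + 98)**2 = 40822 - (-27 + 98)**2 = 40822 - 1*71**2 = 40822 - 1*5041 = 40822 - 5041 = 35781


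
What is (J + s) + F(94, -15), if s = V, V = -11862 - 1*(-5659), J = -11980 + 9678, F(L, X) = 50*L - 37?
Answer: -3842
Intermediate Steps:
F(L, X) = -37 + 50*L
J = -2302
V = -6203 (V = -11862 + 5659 = -6203)
s = -6203
(J + s) + F(94, -15) = (-2302 - 6203) + (-37 + 50*94) = -8505 + (-37 + 4700) = -8505 + 4663 = -3842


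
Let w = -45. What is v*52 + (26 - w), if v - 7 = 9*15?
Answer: 7455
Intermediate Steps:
v = 142 (v = 7 + 9*15 = 7 + 135 = 142)
v*52 + (26 - w) = 142*52 + (26 - 1*(-45)) = 7384 + (26 + 45) = 7384 + 71 = 7455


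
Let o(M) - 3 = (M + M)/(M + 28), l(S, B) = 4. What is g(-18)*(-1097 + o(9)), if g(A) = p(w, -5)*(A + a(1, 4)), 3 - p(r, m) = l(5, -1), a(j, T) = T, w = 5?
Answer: -566440/37 ≈ -15309.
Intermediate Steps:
p(r, m) = -1 (p(r, m) = 3 - 1*4 = 3 - 4 = -1)
o(M) = 3 + 2*M/(28 + M) (o(M) = 3 + (M + M)/(M + 28) = 3 + (2*M)/(28 + M) = 3 + 2*M/(28 + M))
g(A) = -4 - A (g(A) = -(A + 4) = -(4 + A) = -4 - A)
g(-18)*(-1097 + o(9)) = (-4 - 1*(-18))*(-1097 + (84 + 5*9)/(28 + 9)) = (-4 + 18)*(-1097 + (84 + 45)/37) = 14*(-1097 + (1/37)*129) = 14*(-1097 + 129/37) = 14*(-40460/37) = -566440/37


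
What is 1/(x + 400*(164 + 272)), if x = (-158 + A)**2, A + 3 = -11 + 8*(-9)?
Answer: 1/233936 ≈ 4.2747e-6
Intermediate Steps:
A = -86 (A = -3 + (-11 + 8*(-9)) = -3 + (-11 - 72) = -3 - 83 = -86)
x = 59536 (x = (-158 - 86)**2 = (-244)**2 = 59536)
1/(x + 400*(164 + 272)) = 1/(59536 + 400*(164 + 272)) = 1/(59536 + 400*436) = 1/(59536 + 174400) = 1/233936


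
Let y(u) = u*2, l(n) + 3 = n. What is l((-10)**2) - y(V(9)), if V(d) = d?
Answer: 79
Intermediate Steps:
l(n) = -3 + n
y(u) = 2*u
l((-10)**2) - y(V(9)) = (-3 + (-10)**2) - 2*9 = (-3 + 100) - 1*18 = 97 - 18 = 79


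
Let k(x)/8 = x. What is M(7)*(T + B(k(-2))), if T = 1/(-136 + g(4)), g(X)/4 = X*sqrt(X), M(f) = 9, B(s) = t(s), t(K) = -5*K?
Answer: 74871/104 ≈ 719.91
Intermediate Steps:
k(x) = 8*x
B(s) = -5*s
g(X) = 4*X**(3/2) (g(X) = 4*(X*sqrt(X)) = 4*X**(3/2))
T = -1/104 (T = 1/(-136 + 4*4**(3/2)) = 1/(-136 + 4*8) = 1/(-136 + 32) = 1/(-104) = -1/104 ≈ -0.0096154)
M(7)*(T + B(k(-2))) = 9*(-1/104 - 40*(-2)) = 9*(-1/104 - 5*(-16)) = 9*(-1/104 + 80) = 9*(8319/104) = 74871/104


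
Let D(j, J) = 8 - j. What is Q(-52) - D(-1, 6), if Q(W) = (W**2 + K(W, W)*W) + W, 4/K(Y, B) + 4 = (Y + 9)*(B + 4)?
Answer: 1361093/515 ≈ 2642.9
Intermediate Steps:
K(Y, B) = 4/(-4 + (4 + B)*(9 + Y)) (K(Y, B) = 4/(-4 + (Y + 9)*(B + 4)) = 4/(-4 + (9 + Y)*(4 + B)) = 4/(-4 + (4 + B)*(9 + Y)))
Q(W) = W + W**2 + 4*W/(32 + W**2 + 13*W) (Q(W) = (W**2 + (4/(32 + 4*W + 9*W + W*W))*W) + W = (W**2 + (4/(32 + 4*W + 9*W + W**2))*W) + W = (W**2 + (4/(32 + W**2 + 13*W))*W) + W = (W**2 + 4*W/(32 + W**2 + 13*W)) + W = W + W**2 + 4*W/(32 + W**2 + 13*W))
Q(-52) - D(-1, 6) = -52*(4 + (1 - 52)*(32 + (-52)**2 + 13*(-52)))/(32 + (-52)**2 + 13*(-52)) - (8 - 1*(-1)) = -52*(4 - 51*(32 + 2704 - 676))/(32 + 2704 - 676) - (8 + 1) = -52*(4 - 51*2060)/2060 - 1*9 = -52*1/2060*(4 - 105060) - 9 = -52*1/2060*(-105056) - 9 = 1365728/515 - 9 = 1361093/515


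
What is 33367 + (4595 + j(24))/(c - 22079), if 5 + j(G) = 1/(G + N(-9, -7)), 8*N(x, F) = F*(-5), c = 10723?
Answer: 43006405533/1288906 ≈ 33367.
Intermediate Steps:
N(x, F) = -5*F/8 (N(x, F) = (F*(-5))/8 = (-5*F)/8 = -5*F/8)
j(G) = -5 + 1/(35/8 + G) (j(G) = -5 + 1/(G - 5/8*(-7)) = -5 + 1/(G + 35/8) = -5 + 1/(35/8 + G))
33367 + (4595 + j(24))/(c - 22079) = 33367 + (4595 + (-167 - 40*24)/(35 + 8*24))/(10723 - 22079) = 33367 + (4595 + (-167 - 960)/(35 + 192))/(-11356) = 33367 + (4595 - 1127/227)*(-1/11356) = 33367 + (1041938/227)*(-1/11356) = 33367 - 520969/1288906 = 43006405533/1288906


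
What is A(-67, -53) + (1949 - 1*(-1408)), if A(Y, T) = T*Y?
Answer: 6908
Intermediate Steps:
A(-67, -53) + (1949 - 1*(-1408)) = -53*(-67) + (1949 - 1*(-1408)) = 3551 + (1949 + 1408) = 3551 + 3357 = 6908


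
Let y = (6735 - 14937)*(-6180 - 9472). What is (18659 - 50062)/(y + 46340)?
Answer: -31403/128424044 ≈ -0.00024453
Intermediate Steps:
y = 128377704 (y = -8202*(-15652) = 128377704)
(18659 - 50062)/(y + 46340) = (18659 - 50062)/(128377704 + 46340) = -31403/128424044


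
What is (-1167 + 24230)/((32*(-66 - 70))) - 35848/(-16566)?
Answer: -113025581/36047616 ≈ -3.1355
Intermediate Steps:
(-1167 + 24230)/((32*(-66 - 70))) - 35848/(-16566) = 23063/((32*(-136))) - 35848*(-1/16566) = 23063/(-4352) + 17924/8283 = 23063*(-1/4352) + 17924/8283 = -23063/4352 + 17924/8283 = -113025581/36047616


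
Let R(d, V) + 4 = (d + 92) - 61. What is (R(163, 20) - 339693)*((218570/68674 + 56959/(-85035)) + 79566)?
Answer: -78876007945451218286/2919846795 ≈ -2.7014e+10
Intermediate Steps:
R(d, V) = 27 + d (R(d, V) = -4 + ((d + 92) - 61) = -4 + ((92 + d) - 61) = -4 + (31 + d) = 27 + d)
(R(163, 20) - 339693)*((218570/68674 + 56959/(-85035)) + 79566) = ((27 + 163) - 339693)*((218570/68674 + 56959/(-85035)) + 79566) = (190 - 339693)*((218570*(1/68674) + 56959*(-1/85035)) + 79566) = -339503*((109285/34337 - 56959/85035) + 79566) = -339503*(7337248792/2919846795 + 79566) = -339503*232327867339762/2919846795 = -78876007945451218286/2919846795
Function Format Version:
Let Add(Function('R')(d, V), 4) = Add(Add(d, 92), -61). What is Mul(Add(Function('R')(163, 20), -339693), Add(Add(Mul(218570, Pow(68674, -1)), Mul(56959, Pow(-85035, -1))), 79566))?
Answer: Rational(-78876007945451218286, 2919846795) ≈ -2.7014e+10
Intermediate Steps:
Function('R')(d, V) = Add(27, d) (Function('R')(d, V) = Add(-4, Add(Add(d, 92), -61)) = Add(-4, Add(Add(92, d), -61)) = Add(-4, Add(31, d)) = Add(27, d))
Mul(Add(Function('R')(163, 20), -339693), Add(Add(Mul(218570, Pow(68674, -1)), Mul(56959, Pow(-85035, -1))), 79566)) = Mul(Add(Add(27, 163), -339693), Add(Add(Mul(218570, Pow(68674, -1)), Mul(56959, Pow(-85035, -1))), 79566)) = Mul(Add(190, -339693), Add(Add(Mul(218570, Rational(1, 68674)), Mul(56959, Rational(-1, 85035))), 79566)) = Mul(-339503, Add(Add(Rational(109285, 34337), Rational(-56959, 85035)), 79566)) = Mul(-339503, Add(Rational(7337248792, 2919846795), 79566)) = Mul(-339503, Rational(232327867339762, 2919846795)) = Rational(-78876007945451218286, 2919846795)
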